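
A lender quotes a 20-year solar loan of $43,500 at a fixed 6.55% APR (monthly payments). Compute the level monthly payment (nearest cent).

$325.61

At 6.55% the monthly rate is 0.0054583, so the payment is 43,500 × 0.0054583 / (1 − 1.0054583^−240) = $325.61.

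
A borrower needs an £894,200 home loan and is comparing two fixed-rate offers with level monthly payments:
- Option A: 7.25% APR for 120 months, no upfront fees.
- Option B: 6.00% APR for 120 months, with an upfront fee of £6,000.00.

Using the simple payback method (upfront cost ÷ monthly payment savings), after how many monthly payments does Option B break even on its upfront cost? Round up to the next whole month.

Option A: monthly rate = 7.25%/12 = 0.0060417; payment = 894,200 × 0.0060417 / (1 − (1+0.0060417)^−120) = £10,498.00.
Option B: monthly rate = 6%/12 = 0.0050000; payment = 894,200 × 0.0050000 / (1 − (1+0.0050000)^−120) = £9,927.45.
Monthly savings = £10,498.00 − £9,927.45 = £570.55.
Break-even = £6,000.00 / £570.55 = 10.52 → 11 months.

11 months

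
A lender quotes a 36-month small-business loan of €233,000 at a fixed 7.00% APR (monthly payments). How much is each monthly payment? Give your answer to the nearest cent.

Monthly rate = 7%/12 = 0.0058333; payment = 233,000 × 0.0058333 / (1 − (1+0.0058333)^−36) = €7,194.36.

€7,194.36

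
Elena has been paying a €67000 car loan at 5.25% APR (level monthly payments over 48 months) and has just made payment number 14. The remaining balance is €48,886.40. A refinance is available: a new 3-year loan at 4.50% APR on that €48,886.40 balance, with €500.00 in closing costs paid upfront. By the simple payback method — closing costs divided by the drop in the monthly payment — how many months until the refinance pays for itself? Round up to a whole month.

6 months

Current payment = 67,000 × 5.25%/12 / (1 − (1+0.0043750)^−48) = €1,550.56.
Refinanced payment = 48,886.40 × 0.0037500 / (1 − (1+0.0037500)^−36) = €1,454.22.
Monthly savings = €1,550.56 − €1,454.22 = €96.34.
Break-even = €500.00 / €96.34 = 5.19 → 6 months.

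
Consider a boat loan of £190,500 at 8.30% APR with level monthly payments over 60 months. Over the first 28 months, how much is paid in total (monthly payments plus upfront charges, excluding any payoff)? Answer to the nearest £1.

At 8.30% the monthly rate is 0.0069167, so the payment is 190,500 × 0.0069167 / (1 − 1.0069167^−60) = £3,890.06.
Total outlay = 28 × £3,890.06 = £108,921.68.

£108,922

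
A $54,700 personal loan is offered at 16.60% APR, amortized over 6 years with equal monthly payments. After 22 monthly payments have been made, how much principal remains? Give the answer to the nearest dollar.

With monthly rate i = 16.6%/12 = 0.0138333, the balance after k of n payments is P · [(1+i)^n − (1+i)^k] / [(1+i)^n − 1].
(1+0.0138333)^72 = 2.68901211 and (1+0.0138333)^22 = 1.35289613, so the balance is 54,700 × (2.68901211 − 1.35289613) / (2.68901211 − 1) = $43,271.18.

$43,271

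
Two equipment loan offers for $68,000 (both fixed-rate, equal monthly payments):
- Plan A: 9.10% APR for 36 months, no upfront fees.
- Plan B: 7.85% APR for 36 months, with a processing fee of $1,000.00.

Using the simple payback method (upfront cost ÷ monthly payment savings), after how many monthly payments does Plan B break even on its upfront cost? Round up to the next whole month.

26 months

Plan A: at 9.10% the monthly rate is 0.0075833, so the payment is 68,000 × 0.0075833 / (1 − 1.0075833^−36) = $2,165.55.
Plan B: monthly rate = 7.85%/12 = 0.0065417; payment = 68,000 × 0.0065417 / (1 − (1+0.0065417)^−36) = $2,126.17.
Monthly savings = $2,165.55 − $2,126.17 = $39.38.
Break-even = $1,000.00 / $39.38 = 25.39 → 26 months.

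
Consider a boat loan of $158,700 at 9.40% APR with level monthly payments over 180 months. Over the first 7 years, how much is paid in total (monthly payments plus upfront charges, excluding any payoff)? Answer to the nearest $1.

$138,400

At 9.40% the monthly rate is 0.0078333, so the payment is 158,700 × 0.0078333 / (1 − 1.0078333^−180) = $1,647.62.
Total outlay = 84 × $1,647.62 = $138,400.08.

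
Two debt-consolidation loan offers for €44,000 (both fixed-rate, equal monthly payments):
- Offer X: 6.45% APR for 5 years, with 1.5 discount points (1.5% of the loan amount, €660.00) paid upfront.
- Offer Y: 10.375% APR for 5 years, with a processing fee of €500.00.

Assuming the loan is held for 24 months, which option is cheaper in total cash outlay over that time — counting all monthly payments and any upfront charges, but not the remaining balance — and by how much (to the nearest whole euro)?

Offer X: at 6.45% the monthly rate is 0.0053750, so the payment is 44,000 × 0.0053750 / (1 − 1.0053750^−60) = €859.88.
Offer Y: monthly rate = 10.375%/12 = 0.0086458; payment = 44,000 × 0.0086458 / (1 − (1+0.0086458)^−60) = €943.01.
Over 24 months: Offer X costs 24 × €859.88 + €660.00 = €21,297.12; Offer Y costs 24 × €943.01 + €500.00 = €23,132.24.
Offer X is cheaper by €23,132.24 − €21,297.12 = €1,835.12.

Offer X by €1,835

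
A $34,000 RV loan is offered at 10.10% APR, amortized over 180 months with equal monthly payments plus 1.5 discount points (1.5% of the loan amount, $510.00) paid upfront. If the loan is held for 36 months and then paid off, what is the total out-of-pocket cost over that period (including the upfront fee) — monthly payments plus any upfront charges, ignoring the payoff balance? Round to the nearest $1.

At 10.10% the monthly rate is 0.0084167, so the payment is 34,000 × 0.0084167 / (1 − 1.0084167^−180) = $367.45.
Total outlay = 36 × $367.45 + $510.00 = $13,738.20.

$13,738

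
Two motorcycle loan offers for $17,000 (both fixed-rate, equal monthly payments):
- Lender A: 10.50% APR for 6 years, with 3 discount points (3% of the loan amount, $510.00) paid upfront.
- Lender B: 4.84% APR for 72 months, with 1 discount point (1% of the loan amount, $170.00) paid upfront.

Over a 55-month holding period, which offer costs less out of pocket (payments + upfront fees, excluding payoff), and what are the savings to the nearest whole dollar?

Lender A: monthly rate = 10.5%/12 = 0.0087500; payment = 17,000 × 0.0087500 / (1 − (1+0.0087500)^−72) = $319.24.
Lender B: monthly rate = 4.84%/12 = 0.0040333; payment = 17,000 × 0.0040333 / (1 − (1+0.0040333)^−72) = $272.52.
Over 55 months: Lender A costs 55 × $319.24 + $510.00 = $18,068.20; Lender B costs 55 × $272.52 + $170.00 = $15,158.60.
Lender B is cheaper by $18,068.20 − $15,158.60 = $2,909.60.

Lender B by $2,910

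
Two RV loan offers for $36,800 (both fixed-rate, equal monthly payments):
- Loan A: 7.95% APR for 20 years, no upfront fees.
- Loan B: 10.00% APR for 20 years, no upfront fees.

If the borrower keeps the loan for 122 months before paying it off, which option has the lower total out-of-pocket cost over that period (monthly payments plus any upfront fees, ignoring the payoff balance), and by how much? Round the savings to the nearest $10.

Loan A by $5,910

Loan A: at 7.95% the monthly rate is 0.0066250, so the payment is 36,800 × 0.0066250 / (1 − 1.0066250^−240) = $306.67.
Loan B: monthly rate = 10%/12 = 0.0083333; payment = 36,800 × 0.0083333 / (1 − (1+0.0083333)^−240) = $355.13.
Over 122 months: Loan A costs 122 × $306.67 = $37,413.74; Loan B costs 122 × $355.13 = $43,325.86.
Loan A is cheaper by $43,325.86 − $37,413.74 = $5,912.12.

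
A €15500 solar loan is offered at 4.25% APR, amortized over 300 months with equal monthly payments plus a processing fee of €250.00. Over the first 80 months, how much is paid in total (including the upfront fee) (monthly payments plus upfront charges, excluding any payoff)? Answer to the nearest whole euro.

€6,968

At 4.25% the monthly rate is 0.0035417, so the payment is 15,500 × 0.0035417 / (1 − 1.0035417^−300) = €83.97.
Total outlay = 80 × €83.97 + €250.00 = €6,967.60.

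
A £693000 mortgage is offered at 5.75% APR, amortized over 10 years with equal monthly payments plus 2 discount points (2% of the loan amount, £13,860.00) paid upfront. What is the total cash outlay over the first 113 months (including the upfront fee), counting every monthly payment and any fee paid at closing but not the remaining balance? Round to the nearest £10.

£873,450

At 5.75% the monthly rate is 0.0047917, so the payment is 693,000 × 0.0047917 / (1 − 1.0047917^−120) = £7,607.01.
Total outlay = 113 × £7,607.01 + £13,860.00 = £873,452.13.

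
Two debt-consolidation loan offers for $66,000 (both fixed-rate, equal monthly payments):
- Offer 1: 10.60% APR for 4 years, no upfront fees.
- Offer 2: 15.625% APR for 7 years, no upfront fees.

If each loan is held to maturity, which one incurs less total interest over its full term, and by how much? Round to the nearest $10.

Offer 1 by $27,670

Offer 1: monthly rate = 10.6%/12 = 0.0088333; payment = 66,000 × 0.0088333 / (1 − (1+0.0088333)^−48) = $1,693.01.
Total interest on Offer 1 = 48 × $1,693.01 − $66,000 = $15,264.48.
Offer 2: monthly rate = 15.625%/12 = 0.0130208; payment = 66,000 × 0.0130208 / (1 − (1+0.0130208)^−84) = $1,296.84.
Total interest on Offer 2 = 84 × $1,296.84 − $66,000 = $42,934.56.
Offer 1 is lower by $27,670.08.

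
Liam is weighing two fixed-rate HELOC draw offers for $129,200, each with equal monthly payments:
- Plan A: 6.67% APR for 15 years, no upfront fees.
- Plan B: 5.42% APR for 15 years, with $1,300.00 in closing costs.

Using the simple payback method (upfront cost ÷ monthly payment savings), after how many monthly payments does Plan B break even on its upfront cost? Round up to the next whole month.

Plan A: monthly rate = 6.67%/12 = 0.0055583; payment = 129,200 × 0.0055583 / (1 − (1+0.0055583)^−180) = $1,137.58.
Plan B: at 5.42% the monthly rate is 0.0045167, so the payment is 129,200 × 0.0045167 / (1 − 1.0045167^−180) = $1,050.20.
Monthly savings = $1,137.58 − $1,050.20 = $87.38.
Break-even = $1,300.00 / $87.38 = 14.88 → 15 months.

15 months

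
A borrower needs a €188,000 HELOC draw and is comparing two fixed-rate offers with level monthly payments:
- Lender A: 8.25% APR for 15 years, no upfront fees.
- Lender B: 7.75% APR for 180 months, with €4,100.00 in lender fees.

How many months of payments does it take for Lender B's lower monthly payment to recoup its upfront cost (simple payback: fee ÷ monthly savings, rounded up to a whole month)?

Lender A: monthly rate = 8.25%/12 = 0.0068750; payment = 188,000 × 0.0068750 / (1 − (1+0.0068750)^−180) = €1,823.86.
Lender B: at 7.75% the monthly rate is 0.0064583, so the payment is 188,000 × 0.0064583 / (1 − 1.0064583^−180) = €1,769.60.
Monthly savings = €1,823.86 − €1,769.60 = €54.26.
Break-even = €4,100.00 / €54.26 = 75.56 → 76 months.

76 months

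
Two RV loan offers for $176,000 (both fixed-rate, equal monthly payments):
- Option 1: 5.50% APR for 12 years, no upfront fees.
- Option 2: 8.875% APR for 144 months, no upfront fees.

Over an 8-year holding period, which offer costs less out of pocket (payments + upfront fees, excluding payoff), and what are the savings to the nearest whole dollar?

Option 1 by $30,553

Option 1: at 5.50% the monthly rate is 0.0045833, so the payment is 176,000 × 0.0045833 / (1 − 1.0045833^−144) = $1,672.30.
Option 2: monthly rate = 8.875%/12 = 0.0073958; payment = 176,000 × 0.0073958 / (1 − (1+0.0073958)^−144) = $1,990.56.
Over 96 months: Option 1 costs 96 × $1,672.30 = $160,540.80; Option 2 costs 96 × $1,990.56 = $191,093.76.
Option 1 is cheaper by $191,093.76 − $160,540.80 = $30,552.96.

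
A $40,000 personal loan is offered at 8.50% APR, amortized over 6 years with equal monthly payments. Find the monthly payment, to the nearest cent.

At 8.50% the monthly rate is 0.0070833, so the payment is 40,000 × 0.0070833 / (1 − 1.0070833^−72) = $711.14.

$711.14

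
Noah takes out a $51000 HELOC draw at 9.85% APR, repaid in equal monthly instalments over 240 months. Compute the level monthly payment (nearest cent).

$487.10

At 9.85% the monthly rate is 0.0082083, so the payment is 51,000 × 0.0082083 / (1 − 1.0082083^−240) = $487.10.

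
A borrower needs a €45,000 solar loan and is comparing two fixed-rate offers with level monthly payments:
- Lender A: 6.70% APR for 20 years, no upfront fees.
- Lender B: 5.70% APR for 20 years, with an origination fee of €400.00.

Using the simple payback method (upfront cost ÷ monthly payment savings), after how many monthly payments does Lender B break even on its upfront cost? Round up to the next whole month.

16 months

Lender A: at 6.70% the monthly rate is 0.0055833, so the payment is 45,000 × 0.0055833 / (1 − 1.0055833^−240) = €340.83.
Lender B: monthly rate = 5.7%/12 = 0.0047500; payment = 45,000 × 0.0047500 / (1 − (1+0.0047500)^−240) = €314.65.
Monthly savings = €340.83 − €314.65 = €26.18.
Break-even = €400.00 / €26.18 = 15.28 → 16 months.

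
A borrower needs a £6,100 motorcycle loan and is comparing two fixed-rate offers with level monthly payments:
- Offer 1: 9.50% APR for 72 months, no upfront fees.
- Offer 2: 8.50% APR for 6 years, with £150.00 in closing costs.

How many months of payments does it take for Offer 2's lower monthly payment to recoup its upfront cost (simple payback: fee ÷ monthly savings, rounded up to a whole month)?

Offer 1: at 9.50% the monthly rate is 0.0079167, so the payment is 6,100 × 0.0079167 / (1 − 1.0079167^−72) = £111.48.
Offer 2: at 8.50% the monthly rate is 0.0070833, so the payment is 6,100 × 0.0070833 / (1 − 1.0070833^−72) = £108.45.
Monthly savings = £111.48 − £108.45 = £3.03.
Break-even = £150.00 / £3.03 = 49.50 → 50 months.

50 months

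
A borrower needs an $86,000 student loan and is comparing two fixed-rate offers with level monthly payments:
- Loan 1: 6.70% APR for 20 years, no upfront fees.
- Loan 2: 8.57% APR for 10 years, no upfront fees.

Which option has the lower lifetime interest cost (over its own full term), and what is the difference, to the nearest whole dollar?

Loan 1: at 6.70% the monthly rate is 0.0055833, so the payment is 86,000 × 0.0055833 / (1 − 1.0055833^−240) = $651.36.
Total interest on Loan 1 = 240 × $651.36 − $86,000 = $70,326.40.
Loan 2: monthly rate = 8.57%/12 = 0.0071417; payment = 86,000 × 0.0071417 / (1 − (1+0.0071417)^−120) = $1,069.50.
Total interest on Loan 2 = 120 × $1,069.50 − $86,000 = $42,340.00.
Loan 2 is lower by $27,986.40.

Loan 2 by $27,986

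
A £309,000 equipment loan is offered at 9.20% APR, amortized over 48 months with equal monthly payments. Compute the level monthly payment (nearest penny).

At 9.20% the monthly rate is 0.0076667, so the payment is 309,000 × 0.0076667 / (1 − 1.0076667^−48) = £7,718.86.

£7,718.86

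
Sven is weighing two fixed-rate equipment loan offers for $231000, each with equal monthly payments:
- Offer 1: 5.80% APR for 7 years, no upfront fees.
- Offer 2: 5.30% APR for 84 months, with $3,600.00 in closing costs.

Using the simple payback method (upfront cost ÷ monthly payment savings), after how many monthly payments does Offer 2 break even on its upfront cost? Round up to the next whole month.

66 months

Offer 1: at 5.80% the monthly rate is 0.0048333, so the payment is 231,000 × 0.0048333 / (1 − 1.0048333^−84) = $3,352.47.
Offer 2: monthly rate = 5.3%/12 = 0.0044167; payment = 231,000 × 0.0044167 / (1 − (1+0.0044167)^−84) = $3,297.60.
Monthly savings = $3,352.47 − $3,297.60 = $54.87.
Break-even = $3,600.00 / $54.87 = 65.61 → 66 months.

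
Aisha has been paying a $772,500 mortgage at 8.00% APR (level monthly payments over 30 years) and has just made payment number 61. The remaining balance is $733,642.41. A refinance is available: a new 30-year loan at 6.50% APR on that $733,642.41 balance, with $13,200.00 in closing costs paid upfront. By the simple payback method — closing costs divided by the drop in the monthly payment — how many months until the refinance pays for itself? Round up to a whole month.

13 months

Current payment = 772,500 × 8%/12 / (1 − (1+0.0066667)^−360) = $5,668.33.
Refinanced payment = 733,642.41 × 0.0054167 / (1 − (1+0.0054167)^−360) = $4,637.12.
Monthly savings = $5,668.33 − $4,637.12 = $1,031.21.
Break-even = $13,200.00 / $1,031.21 = 12.80 → 13 months.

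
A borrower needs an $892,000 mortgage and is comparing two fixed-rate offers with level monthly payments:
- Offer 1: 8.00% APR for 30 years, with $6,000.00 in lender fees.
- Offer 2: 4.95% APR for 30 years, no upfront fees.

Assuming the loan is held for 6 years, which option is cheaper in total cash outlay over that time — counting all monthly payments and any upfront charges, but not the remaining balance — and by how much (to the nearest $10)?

Offer 2 by $134,440

Offer 1: monthly rate = 8%/12 = 0.0066667; payment = 892,000 × 0.0066667 / (1 − (1+0.0066667)^−360) = $6,545.18.
Offer 2: at 4.95% the monthly rate is 0.0041250, so the payment is 892,000 × 0.0041250 / (1 − 1.0041250^−360) = $4,761.23.
Over 72 months: Offer 1 costs 72 × $6,545.18 + $6,000.00 = $477,252.96; Offer 2 costs 72 × $4,761.23 = $342,808.56.
Offer 2 is cheaper by $477,252.96 − $342,808.56 = $134,444.40.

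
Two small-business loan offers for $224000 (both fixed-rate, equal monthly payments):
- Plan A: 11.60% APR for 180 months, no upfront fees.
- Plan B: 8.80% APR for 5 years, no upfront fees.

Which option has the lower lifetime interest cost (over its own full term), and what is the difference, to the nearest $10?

Plan B by $195,890

Plan A: monthly rate = 11.6%/12 = 0.0096667; payment = 224,000 × 0.0096667 / (1 − (1+0.0096667)^−180) = $2,631.00.
Total interest on Plan A = 180 × $2,631.00 − $224,000 = $249,580.00.
Plan B: at 8.80% the monthly rate is 0.0073333, so the payment is 224,000 × 0.0073333 / (1 − 1.0073333^−60) = $4,628.16.
Total interest on Plan B = 60 × $4,628.16 − $224,000 = $53,689.60.
Plan B is lower by $195,890.40.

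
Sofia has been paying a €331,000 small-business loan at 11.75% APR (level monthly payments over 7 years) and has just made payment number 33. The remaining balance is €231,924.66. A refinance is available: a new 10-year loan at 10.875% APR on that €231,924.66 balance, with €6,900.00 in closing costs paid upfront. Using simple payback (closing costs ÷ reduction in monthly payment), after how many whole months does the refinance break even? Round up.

3 months

Current payment = 331,000 × 11.75%/12 / (1 − (1+0.0097917)^−84) = €5,798.89.
Refinanced payment = 231,924.66 × 0.0090625 / (1 − (1+0.0090625)^−120) = €3,178.37.
Monthly savings = €5,798.89 − €3,178.37 = €2,620.52.
Break-even = €6,900.00 / €2,620.52 = 2.63 → 3 months.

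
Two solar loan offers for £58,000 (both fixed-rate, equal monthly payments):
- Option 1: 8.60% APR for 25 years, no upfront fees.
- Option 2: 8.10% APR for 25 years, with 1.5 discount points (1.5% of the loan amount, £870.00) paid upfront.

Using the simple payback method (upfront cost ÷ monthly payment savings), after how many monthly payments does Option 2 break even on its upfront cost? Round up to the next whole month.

45 months

Option 1: monthly rate = 8.6%/12 = 0.0071667; payment = 58,000 × 0.0071667 / (1 − (1+0.0071667)^−300) = £470.95.
Option 2: monthly rate = 8.1%/12 = 0.0067500; payment = 58,000 × 0.0067500 / (1 − (1+0.0067500)^−300) = £451.50.
Monthly savings = £470.95 − £451.50 = £19.45.
Break-even = £870.00 / £19.45 = 44.73 → 45 months.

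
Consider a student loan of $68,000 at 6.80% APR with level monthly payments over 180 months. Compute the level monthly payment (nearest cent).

$603.63

Monthly rate = 6.8%/12 = 0.0056667; payment = 68,000 × 0.0056667 / (1 − (1+0.0056667)^−180) = $603.63.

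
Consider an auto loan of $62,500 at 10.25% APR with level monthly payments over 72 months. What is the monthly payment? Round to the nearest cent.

At 10.25% the monthly rate is 0.0085417, so the payment is 62,500 × 0.0085417 / (1 − 1.0085417^−72) = $1,165.76.

$1,165.76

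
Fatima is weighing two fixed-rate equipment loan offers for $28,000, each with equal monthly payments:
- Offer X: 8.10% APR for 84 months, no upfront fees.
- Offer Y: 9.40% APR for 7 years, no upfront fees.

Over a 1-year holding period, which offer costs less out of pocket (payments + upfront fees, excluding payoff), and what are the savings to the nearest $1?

Offer X: at 8.10% the monthly rate is 0.0067500, so the payment is 28,000 × 0.0067500 / (1 − 1.0067500^−84) = $437.81.
Offer Y: monthly rate = 9.4%/12 = 0.0078333; payment = 28,000 × 0.0078333 / (1 − (1+0.0078333)^−84) = $456.20.
Over 12 months: Offer X costs 12 × $437.81 = $5,253.72; Offer Y costs 12 × $456.20 = $5,474.40.
Offer X is cheaper by $5,474.40 − $5,253.72 = $220.68.

Offer X by $221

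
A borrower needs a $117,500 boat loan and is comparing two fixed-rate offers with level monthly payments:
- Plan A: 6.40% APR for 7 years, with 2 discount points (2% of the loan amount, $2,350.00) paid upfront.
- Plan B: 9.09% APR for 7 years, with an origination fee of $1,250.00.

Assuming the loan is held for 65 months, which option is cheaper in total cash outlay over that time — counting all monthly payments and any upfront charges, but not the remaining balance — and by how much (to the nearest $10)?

Plan A: at 6.40% the monthly rate is 0.0053333, so the payment is 117,500 × 0.0053333 / (1 − 1.0053333^−84) = $1,739.13.
Plan B: monthly rate = 9.09%/12 = 0.0075750; payment = 117,500 × 0.0075750 / (1 − (1+0.0075750)^−84) = $1,895.84.
Over 65 months: Plan A costs 65 × $1,739.13 + $2,350.00 = $115,393.45; Plan B costs 65 × $1,895.84 + $1,250.00 = $124,479.60.
Plan A is cheaper by $124,479.60 − $115,393.45 = $9,086.15.

Plan A by $9,090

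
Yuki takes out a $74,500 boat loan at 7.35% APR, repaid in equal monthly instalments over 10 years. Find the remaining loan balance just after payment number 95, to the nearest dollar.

With monthly rate i = 7.35%/12 = 0.0061250, the balance after k of n payments is P · [(1+i)^n − (1+i)^k] / [(1+i)^n − 1].
(1+0.0061250)^120 = 2.08081202 and (1+0.0061250)^95 = 1.78621749, so the balance is 74,500 × (2.08081202 − 1.78621749) / (2.08081202 − 1) = $20,306.30.

$20,306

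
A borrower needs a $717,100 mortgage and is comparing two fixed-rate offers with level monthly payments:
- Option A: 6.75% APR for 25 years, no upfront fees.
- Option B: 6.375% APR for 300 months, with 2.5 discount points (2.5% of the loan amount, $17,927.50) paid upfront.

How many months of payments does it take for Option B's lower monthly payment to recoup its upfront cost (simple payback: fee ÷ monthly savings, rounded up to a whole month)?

107 months

Option A: monthly rate = 6.75%/12 = 0.0056250; payment = 717,100 × 0.0056250 / (1 − (1+0.0056250)^−300) = $4,954.53.
Option B: monthly rate = 6.375%/12 = 0.0053125; payment = 717,100 × 0.0053125 / (1 − (1+0.0053125)^−300) = $4,786.05.
Monthly savings = $4,954.53 − $4,786.05 = $168.48.
Break-even = $17,927.50 / $168.48 = 106.41 → 107 months.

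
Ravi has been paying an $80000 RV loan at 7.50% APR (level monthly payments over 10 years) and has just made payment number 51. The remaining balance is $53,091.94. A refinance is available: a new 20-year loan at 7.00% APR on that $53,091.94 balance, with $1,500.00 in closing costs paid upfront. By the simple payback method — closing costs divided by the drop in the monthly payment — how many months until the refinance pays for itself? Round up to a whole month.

3 months

Current payment = 80,000 × 7.5%/12 / (1 − (1+0.0062500)^−120) = $949.61.
Refinanced payment = 53,091.94 × 0.0058333 / (1 − (1+0.0058333)^−240) = $411.62.
Monthly savings = $949.61 − $411.62 = $537.99.
Break-even = $1,500.00 / $537.99 = 2.79 → 3 months.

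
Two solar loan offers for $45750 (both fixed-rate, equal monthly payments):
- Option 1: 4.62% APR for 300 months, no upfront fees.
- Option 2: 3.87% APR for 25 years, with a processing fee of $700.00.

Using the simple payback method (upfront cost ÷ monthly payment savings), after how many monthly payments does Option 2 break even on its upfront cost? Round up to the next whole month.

Option 1: at 4.62% the monthly rate is 0.0038500, so the payment is 45,750 × 0.0038500 / (1 − 1.0038500^−300) = $257.42.
Option 2: at 3.87% the monthly rate is 0.0032250, so the payment is 45,750 × 0.0032250 / (1 − 1.0032250^−300) = $238.21.
Monthly savings = $257.42 − $238.21 = $19.21.
Break-even = $700.00 / $19.21 = 36.44 → 37 months.

37 months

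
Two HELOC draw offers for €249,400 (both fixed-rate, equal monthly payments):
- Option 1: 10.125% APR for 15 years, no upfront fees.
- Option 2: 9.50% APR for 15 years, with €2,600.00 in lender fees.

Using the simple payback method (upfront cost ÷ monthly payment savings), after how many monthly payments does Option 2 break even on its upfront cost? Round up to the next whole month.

Option 1: at 10.125% the monthly rate is 0.0084375, so the payment is 249,400 × 0.0084375 / (1 − 1.0084375^−180) = €2,699.17.
Option 2: at 9.50% the monthly rate is 0.0079167, so the payment is 249,400 × 0.0079167 / (1 − 1.0079167^−180) = €2,604.30.
Monthly savings = €2,699.17 − €2,604.30 = €94.87.
Break-even = €2,600.00 / €94.87 = 27.41 → 28 months.

28 months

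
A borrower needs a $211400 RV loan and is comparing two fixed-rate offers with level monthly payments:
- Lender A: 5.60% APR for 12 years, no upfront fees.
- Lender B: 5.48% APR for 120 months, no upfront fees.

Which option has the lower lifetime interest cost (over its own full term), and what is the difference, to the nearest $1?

Lender B by $15,743

Lender A: at 5.60% the monthly rate is 0.0046667, so the payment is 211,400 × 0.0046667 / (1 − 1.0046667^−144) = $2,019.45.
Total interest on Lender A = 144 × $2,019.45 − $211,400 = $79,400.80.
Lender B: monthly rate = 5.48%/12 = 0.0045667; payment = 211,400 × 0.0045667 / (1 − (1+0.0045667)^−120) = $2,292.15.
Total interest on Lender B = 120 × $2,292.15 − $211,400 = $63,658.00.
Lender B is lower by $15,742.80.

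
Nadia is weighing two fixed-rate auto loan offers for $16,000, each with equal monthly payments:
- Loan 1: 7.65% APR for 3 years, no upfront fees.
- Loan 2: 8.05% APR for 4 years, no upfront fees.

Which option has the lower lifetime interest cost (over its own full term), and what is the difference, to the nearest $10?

Loan 1: at 7.65% the monthly rate is 0.0063750, so the payment is 16,000 × 0.0063750 / (1 − 1.0063750^−36) = $498.80.
Total interest on Loan 1 = 36 × $498.80 − $16,000 = $1,956.80.
Loan 2: monthly rate = 8.05%/12 = 0.0067083; payment = 16,000 × 0.0067083 / (1 − (1+0.0067083)^−48) = $390.98.
Total interest on Loan 2 = 48 × $390.98 − $16,000 = $2,767.04.
Loan 1 is lower by $810.24.

Loan 1 by $810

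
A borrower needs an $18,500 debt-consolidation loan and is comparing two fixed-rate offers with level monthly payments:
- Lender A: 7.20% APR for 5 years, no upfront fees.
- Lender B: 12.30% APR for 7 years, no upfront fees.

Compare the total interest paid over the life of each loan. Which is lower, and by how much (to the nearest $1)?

Lender A: monthly rate = 7.2%/12 = 0.0060000; payment = 18,500 × 0.0060000 / (1 − (1+0.0060000)^−60) = $368.07.
Total interest on Lender A = 60 × $368.07 − $18,500 = $3,584.20.
Lender B: monthly rate = 12.3%/12 = 0.0102500; payment = 18,500 × 0.0102500 / (1 − (1+0.0102500)^−84) = $329.55.
Total interest on Lender B = 84 × $329.55 − $18,500 = $9,182.20.
Lender A is lower by $5,598.00.

Lender A by $5,598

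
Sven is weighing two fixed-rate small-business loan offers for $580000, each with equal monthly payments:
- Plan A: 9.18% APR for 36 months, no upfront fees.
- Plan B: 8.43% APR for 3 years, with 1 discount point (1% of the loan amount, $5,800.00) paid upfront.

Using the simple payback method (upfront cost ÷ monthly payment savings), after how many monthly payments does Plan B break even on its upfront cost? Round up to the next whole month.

29 months

Plan A: at 9.18% the monthly rate is 0.0076500, so the payment is 580,000 × 0.0076500 / (1 − 1.0076500^−36) = $18,492.47.
Plan B: monthly rate = 8.43%/12 = 0.0070250; payment = 580,000 × 0.0070250 / (1 − (1+0.0070250)^−36) = $18,290.36.
Monthly savings = $18,492.47 − $18,290.36 = $202.11.
Break-even = $5,800.00 / $202.11 = 28.70 → 29 months.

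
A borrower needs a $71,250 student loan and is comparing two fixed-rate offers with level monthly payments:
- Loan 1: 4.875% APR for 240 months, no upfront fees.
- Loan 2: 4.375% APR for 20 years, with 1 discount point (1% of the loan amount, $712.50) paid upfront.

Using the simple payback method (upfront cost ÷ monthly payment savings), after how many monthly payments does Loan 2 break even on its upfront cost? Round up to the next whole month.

Loan 1: at 4.875% the monthly rate is 0.0040625, so the payment is 71,250 × 0.0040625 / (1 − 1.0040625^−240) = $465.31.
Loan 2: monthly rate = 4.375%/12 = 0.0036458; payment = 71,250 × 0.0036458 / (1 − (1+0.0036458)^−240) = $445.97.
Monthly savings = $465.31 − $445.97 = $19.34.
Break-even = $712.50 / $19.34 = 36.84 → 37 months.

37 months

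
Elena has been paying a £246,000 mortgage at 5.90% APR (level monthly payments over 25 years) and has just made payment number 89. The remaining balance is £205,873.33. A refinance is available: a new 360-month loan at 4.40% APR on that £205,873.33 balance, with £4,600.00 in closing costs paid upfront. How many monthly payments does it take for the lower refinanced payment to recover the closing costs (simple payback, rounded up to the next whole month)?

9 months

Current payment = 246,000 × 5.9%/12 / (1 − (1+0.0049167)^−300) = £1,569.98.
Refinanced payment = 205,873.33 × 0.0036667 / (1 − (1+0.0036667)^−360) = £1,030.93.
Monthly savings = £1,569.98 − £1,030.93 = £539.05.
Break-even = £4,600.00 / £539.05 = 8.53 → 9 months.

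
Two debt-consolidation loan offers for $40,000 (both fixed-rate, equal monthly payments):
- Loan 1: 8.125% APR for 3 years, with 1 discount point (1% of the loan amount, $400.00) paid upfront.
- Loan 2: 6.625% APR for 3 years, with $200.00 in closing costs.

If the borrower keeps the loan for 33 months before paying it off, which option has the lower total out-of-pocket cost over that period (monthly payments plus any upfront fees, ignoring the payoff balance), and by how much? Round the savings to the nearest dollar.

Loan 2 by $1,108

Loan 1: at 8.125% the monthly rate is 0.0067708, so the payment is 40,000 × 0.0067708 / (1 − 1.0067708^−36) = $1,255.76.
Loan 2: at 6.625% the monthly rate is 0.0055208, so the payment is 40,000 × 0.0055208 / (1 − 1.0055208^−36) = $1,228.24.
Over 33 months: Loan 1 costs 33 × $1,255.76 + $400.00 = $41,840.08; Loan 2 costs 33 × $1,228.24 + $200.00 = $40,731.92.
Loan 2 is cheaper by $41,840.08 − $40,731.92 = $1,108.16.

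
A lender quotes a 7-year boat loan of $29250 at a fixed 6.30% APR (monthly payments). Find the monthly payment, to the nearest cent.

At 6.30% the monthly rate is 0.0052500, so the payment is 29,250 × 0.0052500 / (1 − 1.0052500^−84) = $431.52.

$431.52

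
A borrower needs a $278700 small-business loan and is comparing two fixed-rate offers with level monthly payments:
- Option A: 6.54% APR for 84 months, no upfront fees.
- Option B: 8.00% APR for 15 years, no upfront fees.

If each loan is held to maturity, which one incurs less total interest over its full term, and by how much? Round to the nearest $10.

Option A by $131,320

Option A: at 6.54% the monthly rate is 0.0054500, so the payment is 278,700 × 0.0054500 / (1 − 1.0054500^−84) = $4,143.94.
Total interest on Option A = 84 × $4,143.94 − $278,700 = $69,390.96.
Option B: at 8.00% the monthly rate is 0.0066667, so the payment is 278,700 × 0.0066667 / (1 − 1.0066667^−180) = $2,663.40.
Total interest on Option B = 180 × $2,663.40 − $278,700 = $200,712.00.
Option A is lower by $131,321.04.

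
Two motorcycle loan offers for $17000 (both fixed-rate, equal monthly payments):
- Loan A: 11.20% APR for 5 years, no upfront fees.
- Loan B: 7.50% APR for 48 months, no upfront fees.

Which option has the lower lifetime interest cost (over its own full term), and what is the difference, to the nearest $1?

Loan A: at 11.20% the monthly rate is 0.0093333, so the payment is 17,000 × 0.0093333 / (1 − 1.0093333^−60) = $371.32.
Total interest on Loan A = 60 × $371.32 − $17,000 = $5,279.20.
Loan B: at 7.50% the monthly rate is 0.0062500, so the payment is 17,000 × 0.0062500 / (1 − 1.0062500^−48) = $411.04.
Total interest on Loan B = 48 × $411.04 − $17,000 = $2,729.92.
Loan B is lower by $2,549.28.

Loan B by $2,549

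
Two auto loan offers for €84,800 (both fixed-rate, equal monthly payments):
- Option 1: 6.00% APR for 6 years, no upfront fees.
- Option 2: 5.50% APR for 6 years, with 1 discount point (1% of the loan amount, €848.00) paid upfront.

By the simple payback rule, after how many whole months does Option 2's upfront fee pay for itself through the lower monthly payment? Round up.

43 months

Option 1: monthly rate = 6%/12 = 0.0050000; payment = 84,800 × 0.0050000 / (1 − (1+0.0050000)^−72) = €1,405.38.
Option 2: at 5.50% the monthly rate is 0.0045833, so the payment is 84,800 × 0.0045833 / (1 − 1.0045833^−72) = €1,385.45.
Monthly savings = €1,405.38 − €1,385.45 = €19.93.
Break-even = €848.00 / €19.93 = 42.55 → 43 months.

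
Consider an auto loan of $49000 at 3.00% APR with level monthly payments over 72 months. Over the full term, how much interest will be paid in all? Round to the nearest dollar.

Monthly rate = 3%/12 = 0.0025000; payment = 49,000 × 0.0025000 / (1 − (1+0.0025000)^−72) = $744.49.
Total paid = 72 × $744.49 = $53,603.28; interest = $53,603.28 − $49,000 = $4,603.28.

$4,603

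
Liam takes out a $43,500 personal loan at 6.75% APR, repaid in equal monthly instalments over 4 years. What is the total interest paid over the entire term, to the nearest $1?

$6,258

At 6.75% the monthly rate is 0.0056250, so the payment is 43,500 × 0.0056250 / (1 − 1.0056250^−48) = $1,036.62.
Total paid = 48 × $1,036.62 = $49,757.76; interest = $49,757.76 − $43,500 = $6,257.76.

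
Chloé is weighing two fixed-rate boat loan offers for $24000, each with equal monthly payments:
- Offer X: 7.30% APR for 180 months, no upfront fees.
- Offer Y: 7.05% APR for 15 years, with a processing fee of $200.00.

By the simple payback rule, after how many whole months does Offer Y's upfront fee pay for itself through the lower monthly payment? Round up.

Offer X: at 7.30% the monthly rate is 0.0060833, so the payment is 24,000 × 0.0060833 / (1 − 1.0060833^−180) = $219.76.
Offer Y: at 7.05% the monthly rate is 0.0058750, so the payment is 24,000 × 0.0058750 / (1 − 1.0058750^−180) = $216.39.
Monthly savings = $219.76 − $216.39 = $3.37.
Break-even = $200.00 / $3.37 = 59.35 → 60 months.

60 months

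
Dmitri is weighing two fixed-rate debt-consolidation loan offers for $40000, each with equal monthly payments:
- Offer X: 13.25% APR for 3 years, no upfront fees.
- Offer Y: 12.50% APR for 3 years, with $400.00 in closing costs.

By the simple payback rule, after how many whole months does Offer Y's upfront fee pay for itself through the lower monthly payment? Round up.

28 months

Offer X: monthly rate = 13.25%/12 = 0.0110417; payment = 40,000 × 0.0110417 / (1 − (1+0.0110417)^−36) = $1,352.58.
Offer Y: at 12.50% the monthly rate is 0.0104167, so the payment is 40,000 × 0.0104167 / (1 − 1.0104167^−36) = $1,338.15.
Monthly savings = $1,352.58 − $1,338.15 = $14.43.
Break-even = $400.00 / $14.43 = 27.72 → 28 months.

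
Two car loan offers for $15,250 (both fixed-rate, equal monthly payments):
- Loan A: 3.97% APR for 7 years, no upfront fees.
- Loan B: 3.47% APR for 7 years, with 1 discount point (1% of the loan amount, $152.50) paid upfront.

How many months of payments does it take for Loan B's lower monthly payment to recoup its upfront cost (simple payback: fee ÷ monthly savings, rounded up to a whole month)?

Loan A: at 3.97% the monthly rate is 0.0033083, so the payment is 15,250 × 0.0033083 / (1 − 1.0033083^−84) = $208.24.
Loan B: at 3.47% the monthly rate is 0.0028917, so the payment is 15,250 × 0.0028917 / (1 − 1.0028917^−84) = $204.75.
Monthly savings = $208.24 − $204.75 = $3.49.
Break-even = $152.50 / $3.49 = 43.70 → 44 months.

44 months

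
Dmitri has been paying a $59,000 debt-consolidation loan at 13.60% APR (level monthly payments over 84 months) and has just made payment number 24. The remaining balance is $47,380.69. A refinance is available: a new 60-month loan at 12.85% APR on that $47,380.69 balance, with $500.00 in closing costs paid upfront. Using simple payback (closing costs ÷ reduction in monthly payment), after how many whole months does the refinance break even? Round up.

28 months

Current payment = 59,000 × 13.6%/12 / (1 − (1+0.0113333)^−84) = $1,092.66.
Refinanced payment = 47,380.69 × 0.0107083 / (1 − (1+0.0107083)^−60) = $1,074.42.
Monthly savings = $1,092.66 − $1,074.42 = $18.24.
Break-even = $500.00 / $18.24 = 27.41 → 28 months.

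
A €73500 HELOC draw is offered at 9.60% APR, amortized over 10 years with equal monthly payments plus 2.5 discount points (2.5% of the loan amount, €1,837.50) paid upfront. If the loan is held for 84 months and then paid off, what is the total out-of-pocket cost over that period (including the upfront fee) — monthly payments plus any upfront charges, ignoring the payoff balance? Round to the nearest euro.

Monthly rate = 9.6%/12 = 0.0080000; payment = 73,500 × 0.0080000 / (1 − (1+0.0080000)^−120) = €955.10.
Total outlay = 84 × €955.10 + €1,837.50 = €82,065.90.

€82,066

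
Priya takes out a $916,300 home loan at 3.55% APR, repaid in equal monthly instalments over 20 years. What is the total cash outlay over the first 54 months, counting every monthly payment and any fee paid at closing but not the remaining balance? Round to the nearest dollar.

At 3.55% the monthly rate is 0.0029583, so the payment is 916,300 × 0.0029583 / (1 − 1.0029583^−240) = $5,337.74.
Total outlay = 54 × $5,337.74 = $288,237.96.

$288,238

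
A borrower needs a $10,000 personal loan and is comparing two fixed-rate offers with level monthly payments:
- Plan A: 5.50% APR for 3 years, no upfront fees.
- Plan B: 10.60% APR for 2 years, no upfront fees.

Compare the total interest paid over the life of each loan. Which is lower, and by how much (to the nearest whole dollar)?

Plan A by $271

Plan A: at 5.50% the monthly rate is 0.0045833, so the payment is 10,000 × 0.0045833 / (1 − 1.0045833^−36) = $301.96.
Total interest on Plan A = 36 × $301.96 − $10,000 = $870.56.
Plan B: at 10.60% the monthly rate is 0.0088333, so the payment is 10,000 × 0.0088333 / (1 − 1.0088333^−24) = $464.22.
Total interest on Plan B = 24 × $464.22 − $10,000 = $1,141.28.
Plan A is lower by $270.72.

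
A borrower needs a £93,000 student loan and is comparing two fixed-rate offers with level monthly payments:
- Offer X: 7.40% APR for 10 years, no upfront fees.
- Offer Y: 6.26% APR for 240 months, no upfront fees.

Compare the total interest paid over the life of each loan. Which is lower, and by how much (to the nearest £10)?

Offer X by £31,380

Offer X: at 7.40% the monthly rate is 0.0061667, so the payment is 93,000 × 0.0061667 / (1 − 1.0061667^−120) = £1,099.08.
Total interest on Offer X = 120 × £1,099.08 − £93,000 = £38,889.60.
Offer Y: monthly rate = 6.26%/12 = 0.0052167; payment = 93,000 × 0.0052167 / (1 − (1+0.0052167)^−240) = £680.31.
Total interest on Offer Y = 240 × £680.31 − £93,000 = £70,274.40.
Offer X is lower by £31,384.80.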